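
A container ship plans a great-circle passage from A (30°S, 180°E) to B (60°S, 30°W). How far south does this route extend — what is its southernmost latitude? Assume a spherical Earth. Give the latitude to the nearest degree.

The great circle lies in the plane with unit normal n̂ = (p₁ × p₂)/|p₁ × p₂|.
Here n̂_z ≈ +0.217; the vertex latitude is φ_max = arccos|n̂_z| ≈ 77.5°.
Check via Clairaut: cos φ_max = |cos φ₁| · sin C = cos(30.0°)·sin(165.5°) ≈ 0.217, again giving ≈ 77.5°.

≈ 77°S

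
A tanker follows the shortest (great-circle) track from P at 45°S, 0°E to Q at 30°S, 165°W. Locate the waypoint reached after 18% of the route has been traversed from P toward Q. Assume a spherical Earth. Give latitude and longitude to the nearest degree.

≈ 63°S, 9°W

From cos δ = sin φ₁ sin φ₂ + cos φ₁ cos φ₂ cos Δλ, the central angle is δ ≈ 1.811 rad (103.8°).
Interpolate at f = 0.18 with slerp weights a = sin((1−f)δ)/sin δ ≈ 1.026, b = sin(fδ)/sin δ ≈ 0.330.
p = a·p₁ + b·p₂ ≈ (0.450, -0.074, -0.890); φ = arcsin(p_z) ≈ -62.90°, λ = atan2(p_y, p_x) ≈ -9.34°.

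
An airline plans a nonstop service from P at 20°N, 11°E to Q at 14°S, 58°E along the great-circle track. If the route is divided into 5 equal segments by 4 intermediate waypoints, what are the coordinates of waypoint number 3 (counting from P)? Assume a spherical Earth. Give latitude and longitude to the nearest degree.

The haversine formula gives a central angle δ ≈ 1.001 rad (57.4°) between the endpoints.
Interpolate at f = 3/5 with slerp weights a = sin((1−f)δ)/sin δ ≈ 0.463, b = sin(fδ)/sin δ ≈ 0.671.
p = a·p₁ + b·p₂ ≈ (0.772, 0.635, -0.004); φ = arcsin(p_z) ≈ -0.23°, λ = atan2(p_y, p_x) ≈ 39.45°.

≈ 0°N, 39°E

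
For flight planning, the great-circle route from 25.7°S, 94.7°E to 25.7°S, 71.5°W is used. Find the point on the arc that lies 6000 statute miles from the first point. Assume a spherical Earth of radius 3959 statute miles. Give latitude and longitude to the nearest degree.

Convert each endpoint to a unit vector on the sphere (x = cos φ cos λ, y = cos φ sin λ, z = sin φ).
The central angle between the endpoints is δ = arccos(p₁·p₂) ≈ 2.215 rad (126.9°). The total great-circle distance is δ·R ≈ 2.215 × 3959 ≈ 8769 mi, so the target fraction is f = 6000/8769 ≈ 0.684.
Interpolate at f ≈ 0.684 with slerp weights a = sin((1−f)δ)/sin δ ≈ 0.805, b = sin(fδ)/sin δ ≈ 1.249.
p = a·p₁ + b·p₂ ≈ (0.298, -0.344, -0.891); φ = arcsin(p_z) ≈ -62.94°, λ = atan2(p_y, p_x) ≈ -49.15°.

≈ 63°S, 49°W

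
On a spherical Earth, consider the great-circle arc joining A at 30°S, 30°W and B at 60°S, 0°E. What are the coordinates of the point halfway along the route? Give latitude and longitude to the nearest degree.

≈ 46°S, 19°W

From cos δ = sin φ₁ sin φ₂ + cos φ₁ cos φ₂ cos Δλ, the central angle is δ ≈ 0.630 rad (36.1°).
Interpolate at f = 1/2 with slerp weights a = sin((1−f)δ)/sin δ ≈ 0.526, b = sin(fδ)/sin δ ≈ 0.526.
p = a·p₁ + b·p₂ ≈ (0.657, -0.228, -0.718); φ = arcsin(p_z) ≈ -45.92°, λ = atan2(p_y, p_x) ≈ -19.11°.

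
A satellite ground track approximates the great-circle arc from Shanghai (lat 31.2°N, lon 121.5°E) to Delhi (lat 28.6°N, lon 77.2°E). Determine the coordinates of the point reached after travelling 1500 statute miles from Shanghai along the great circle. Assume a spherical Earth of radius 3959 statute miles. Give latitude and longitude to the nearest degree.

≈ lat 32°N, lon 96°E

From cos δ = sin φ₁ sin φ₂ + cos φ₁ cos φ₂ cos Δλ, the central angle is δ ≈ 0.667 rad (38.2°). The total great-circle distance is δ·R ≈ 0.667 × 3959 ≈ 2642 mi, so the target fraction is f = 1500/2642 ≈ 0.568.
Interpolate at f ≈ 0.568 with slerp weights a = sin((1−f)δ)/sin δ ≈ 0.460, b = sin(fδ)/sin δ ≈ 0.598.
p = a·p₁ + b·p₂ ≈ (-0.089, 0.847, 0.524); φ = arcsin(p_z) ≈ 31.61°, λ = atan2(p_y, p_x) ≈ 96.01°.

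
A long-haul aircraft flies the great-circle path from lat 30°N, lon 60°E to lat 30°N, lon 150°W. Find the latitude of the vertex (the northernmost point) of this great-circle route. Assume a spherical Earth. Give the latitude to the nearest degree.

≈ 66°N

The great circle lies in the plane with unit normal n̂ = (p₁ × p₂)/|p₁ × p₂|.
Here n̂_z ≈ +0.409; the vertex latitude is φ_max = arccos|n̂_z| ≈ 65.9°.
Check via Clairaut: cos φ_max = |cos φ₁| · sin C = cos(30.0°)·sin(28.2°) ≈ 0.409, again giving ≈ 65.9°.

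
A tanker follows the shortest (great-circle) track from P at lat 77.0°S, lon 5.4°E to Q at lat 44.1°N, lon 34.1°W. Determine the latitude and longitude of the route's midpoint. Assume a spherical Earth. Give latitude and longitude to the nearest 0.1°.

Convert each endpoint to a unit vector on the sphere (x = cos φ cos λ, y = cos φ sin λ, z = sin φ).
The central angle between the endpoints is δ = arccos(p₁·p₂) ≈ 2.157 rad (123.6°).
Interpolate at f = 1/2 with slerp weights a = sin((1−f)δ)/sin δ ≈ 1.058, b = sin(fδ)/sin δ ≈ 1.058.
p = a·p₁ + b·p₂ ≈ (0.866, -0.404, -0.295); φ = arcsin(p_z) ≈ -17.14°, λ = atan2(p_y, p_x) ≈ -24.98°.

≈ lat 17.1°S, lon 25.0°W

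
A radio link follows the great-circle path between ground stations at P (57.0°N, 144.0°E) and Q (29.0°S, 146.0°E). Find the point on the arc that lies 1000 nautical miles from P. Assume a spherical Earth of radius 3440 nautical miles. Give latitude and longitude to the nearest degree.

From cos δ = sin φ₁ sin φ₂ + cos φ₁ cos φ₂ cos Δλ, the central angle is δ ≈ 1.501 rad (86.0°). The total great-circle distance is δ·R ≈ 1.501 × 3440 ≈ 5164 nmi, so the target fraction is f = 1000/5164 ≈ 0.194.
Interpolate at f ≈ 0.194 with slerp weights a = sin((1−f)δ)/sin δ ≈ 0.938, b = sin(fδ)/sin δ ≈ 0.287.
p = a·p₁ + b·p₂ ≈ (-0.622, 0.441, 0.647); φ = arcsin(p_z) ≈ 40.35°, λ = atan2(p_y, p_x) ≈ 144.66°.

≈ (40°N, 145°E)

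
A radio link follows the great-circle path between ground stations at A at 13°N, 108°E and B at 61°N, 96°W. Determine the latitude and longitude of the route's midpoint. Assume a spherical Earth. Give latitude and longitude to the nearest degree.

Write both endpoints as unit vectors p₁, p₂ with components (cos φ cos λ, cos φ sin λ, sin φ).
The central angle between the endpoints is δ = arccos(p₁·p₂) ≈ 1.808 rad (103.6°).
Interpolate at f = 1/2 with slerp weights a = sin((1−f)δ)/sin δ ≈ 0.808, b = sin(fδ)/sin δ ≈ 0.808.
p = a·p₁ + b·p₂ ≈ (-0.284, 0.359, 0.889); φ = arcsin(p_z) ≈ 62.73°, λ = atan2(p_y, p_x) ≈ 128.36°.

≈ 63°N, 128°E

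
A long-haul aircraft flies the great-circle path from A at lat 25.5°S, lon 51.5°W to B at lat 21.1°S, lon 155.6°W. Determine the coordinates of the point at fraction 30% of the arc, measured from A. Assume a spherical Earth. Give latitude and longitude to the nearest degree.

The haversine formula gives a central angle δ ≈ 1.621 rad (92.9°) between the endpoints.
Interpolate at f = 0.30 with slerp weights a = sin((1−f)δ)/sin δ ≈ 0.908, b = sin(fδ)/sin δ ≈ 0.468.
p = a·p₁ + b·p₂ ≈ (0.112, -0.821, -0.559); φ = arcsin(p_z) ≈ -34.00°, λ = atan2(p_y, p_x) ≈ -82.21°.

≈ lat 34°S, lon 82°W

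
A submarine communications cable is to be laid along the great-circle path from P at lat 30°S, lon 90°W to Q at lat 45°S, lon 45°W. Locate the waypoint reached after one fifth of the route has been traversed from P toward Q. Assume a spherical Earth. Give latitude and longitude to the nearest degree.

Write both endpoints as unit vectors p₁, p₂ with components (cos φ cos λ, cos φ sin λ, sin φ).
The central angle between the endpoints is δ = arccos(p₁·p₂) ≈ 0.666 rad (38.1°).
Interpolate at f = 1/5 with slerp weights a = sin((1−f)δ)/sin δ ≈ 0.822, b = sin(fδ)/sin δ ≈ 0.215.
p = a·p₁ + b·p₂ ≈ (0.107, -0.819, -0.563); φ = arcsin(p_z) ≈ -34.27°, λ = atan2(p_y, p_x) ≈ -82.53°.

≈ lat 34°S, lon 83°W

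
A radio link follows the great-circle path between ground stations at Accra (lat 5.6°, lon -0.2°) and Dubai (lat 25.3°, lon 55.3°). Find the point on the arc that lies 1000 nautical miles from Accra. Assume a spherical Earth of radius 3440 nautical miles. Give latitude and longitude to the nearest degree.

Convert each endpoint to a unit vector on the sphere (x = cos φ cos λ, y = cos φ sin λ, z = sin φ).
The central angle between the endpoints is δ = arccos(p₁·p₂) ≈ 0.987 rad (56.5°). The total great-circle distance is δ·R ≈ 0.987 × 3440 ≈ 3395 nmi, so the target fraction is f = 1000/3395 ≈ 0.295.
Interpolate at f ≈ 0.295 with slerp weights a = sin((1−f)δ)/sin δ ≈ 0.769, b = sin(fδ)/sin δ ≈ 0.344.
p = a·p₁ + b·p₂ ≈ (0.942, 0.253, 0.222); φ = arcsin(p_z) ≈ 12.82°, λ = atan2(p_y, p_x) ≈ 15.02°.

≈ lat 13°, lon 15°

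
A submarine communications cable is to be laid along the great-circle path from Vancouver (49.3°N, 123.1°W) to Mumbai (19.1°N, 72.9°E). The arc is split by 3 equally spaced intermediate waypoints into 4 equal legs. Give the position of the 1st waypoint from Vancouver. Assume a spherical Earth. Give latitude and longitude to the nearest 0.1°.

Convert each endpoint to a unit vector on the sphere (x = cos φ cos λ, y = cos φ sin λ, z = sin φ).
The central angle between the endpoints is δ = arccos(p₁·p₂) ≈ 1.922 rad (110.1°).
Interpolate at f = 1/4 with slerp weights a = sin((1−f)δ)/sin δ ≈ 1.056, b = sin(fδ)/sin δ ≈ 0.492.
p = a·p₁ + b·p₂ ≈ (-0.239, -0.132, 0.962); φ = arcsin(p_z) ≈ 74.13°, λ = atan2(p_y, p_x) ≈ -151.07°.

≈ 74.1°N, 151.1°W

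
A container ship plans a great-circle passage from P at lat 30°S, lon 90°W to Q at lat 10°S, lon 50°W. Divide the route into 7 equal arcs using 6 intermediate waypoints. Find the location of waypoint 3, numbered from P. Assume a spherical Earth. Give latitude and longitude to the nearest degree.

≈ lat 23°S, lon 72°W

The haversine formula gives a central angle δ ≈ 0.737 rad (42.3°) between the endpoints.
Interpolate at f = 3/7 with slerp weights a = sin((1−f)δ)/sin δ ≈ 0.608, b = sin(fδ)/sin δ ≈ 0.462.
p = a·p₁ + b·p₂ ≈ (0.293, -0.876, -0.384); φ = arcsin(p_z) ≈ -22.61°, λ = atan2(p_y, p_x) ≈ -71.52°.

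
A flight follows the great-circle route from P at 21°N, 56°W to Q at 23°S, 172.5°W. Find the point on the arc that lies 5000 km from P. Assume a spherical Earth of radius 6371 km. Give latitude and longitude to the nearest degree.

Convert each endpoint to a unit vector on the sphere (x = cos φ cos λ, y = cos φ sin λ, z = sin φ).
The central angle between the endpoints is δ = arccos(p₁·p₂) ≈ 2.122 rad (121.6°). The total great-circle distance is δ·R ≈ 2.122 × 6371 ≈ 13517 km, so the target fraction is f = 5000/13517 ≈ 0.370.
Interpolate at f ≈ 0.370 with slerp weights a = sin((1−f)δ)/sin δ ≈ 1.142, b = sin(fδ)/sin δ ≈ 0.829.
p = a·p₁ + b·p₂ ≈ (-0.161, -0.983, 0.085); φ = arcsin(p_z) ≈ 4.88°, λ = atan2(p_y, p_x) ≈ -99.29°.

≈ 5°N, 99°W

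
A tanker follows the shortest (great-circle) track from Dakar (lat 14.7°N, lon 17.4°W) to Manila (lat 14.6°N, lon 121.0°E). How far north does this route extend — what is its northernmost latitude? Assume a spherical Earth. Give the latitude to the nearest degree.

The great circle lies in the plane with unit normal n̂ = (p₁ × p₂)/|p₁ × p₂|.
Here n̂_z ≈ +0.805; the vertex latitude is φ_max = arccos|n̂_z| ≈ 36.4°.
Check via Clairaut: cos φ_max = |cos φ₁| · sin C = cos(14.7°)·sin(56.4°) ≈ 0.805, again giving ≈ 36.4°.

≈ 36°N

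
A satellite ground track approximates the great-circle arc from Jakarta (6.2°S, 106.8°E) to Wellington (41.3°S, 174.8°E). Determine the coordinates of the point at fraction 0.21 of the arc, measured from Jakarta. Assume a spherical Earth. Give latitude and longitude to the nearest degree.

Convert each endpoint to a unit vector on the sphere (x = cos φ cos λ, y = cos φ sin λ, z = sin φ).
The central angle between the endpoints is δ = arccos(p₁·p₂) ≈ 1.212 rad (69.4°).
Interpolate at f = 0.21 with slerp weights a = sin((1−f)δ)/sin δ ≈ 0.873, b = sin(fδ)/sin δ ≈ 0.269.
p = a·p₁ + b·p₂ ≈ (-0.452, 0.850, -0.272); φ = arcsin(p_z) ≈ -15.77°, λ = atan2(p_y, p_x) ≈ 118.02°.

≈ 16°S, 118°E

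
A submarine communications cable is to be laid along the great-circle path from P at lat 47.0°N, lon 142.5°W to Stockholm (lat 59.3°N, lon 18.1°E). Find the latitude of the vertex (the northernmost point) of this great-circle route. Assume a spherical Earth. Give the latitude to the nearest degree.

The great circle lies in the plane with unit normal n̂ = (p₁ × p₂)/|p₁ × p₂|.
Here n̂_z ≈ +0.121; the vertex latitude is φ_max = arccos|n̂_z| ≈ 83.0°.
Check via Clairaut: cos φ_max = |cos φ₁| · sin C = cos(47.0°)·sin(10.2°) ≈ 0.121, again giving ≈ 83.0°.

≈ 83°N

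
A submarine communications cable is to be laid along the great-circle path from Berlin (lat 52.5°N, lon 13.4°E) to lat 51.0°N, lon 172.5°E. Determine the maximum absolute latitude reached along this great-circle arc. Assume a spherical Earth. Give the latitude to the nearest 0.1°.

The great circle lies in the plane with unit normal n̂ = (p₁ × p₂)/|p₁ × p₂|.
Here n̂_z ≈ +0.141; the vertex latitude is φ_max = arccos|n̂_z| ≈ 81.9°.

≈ 81.9°N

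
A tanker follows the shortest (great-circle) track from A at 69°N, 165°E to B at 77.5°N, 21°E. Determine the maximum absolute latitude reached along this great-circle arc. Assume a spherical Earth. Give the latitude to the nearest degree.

The great circle lies in the plane with unit normal n̂ = (p₁ × p₂)/|p₁ × p₂|.
Here n̂_z ≈ -0.086; the vertex latitude is φ_max = arccos|n̂_z| ≈ 85.1°.

≈ 85°N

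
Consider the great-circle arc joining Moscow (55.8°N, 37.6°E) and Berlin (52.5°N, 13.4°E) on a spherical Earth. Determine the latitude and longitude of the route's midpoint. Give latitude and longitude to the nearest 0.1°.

≈ 54.8°N, 25.0°E

Write both endpoints as unit vectors p₁, p₂ with components (cos φ cos λ, cos φ sin λ, sin φ).
The central angle between the endpoints is δ = arccos(p₁·p₂) ≈ 0.253 rad (14.5°).
Interpolate at f = 1/2 with slerp weights a = sin((1−f)δ)/sin δ ≈ 0.504, b = sin(fδ)/sin δ ≈ 0.504.
p = a·p₁ + b·p₂ ≈ (0.523, 0.244, 0.817); φ = arcsin(p_z) ≈ 54.76°, λ = atan2(p_y, p_x) ≈ 25.01°.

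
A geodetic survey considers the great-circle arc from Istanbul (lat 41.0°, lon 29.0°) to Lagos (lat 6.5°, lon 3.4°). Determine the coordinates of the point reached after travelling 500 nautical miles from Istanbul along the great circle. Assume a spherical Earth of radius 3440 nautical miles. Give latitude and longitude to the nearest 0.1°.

≈ lat 34.5°, lon 22.4°

Write both endpoints as unit vectors p₁, p₂ with components (cos φ cos λ, cos φ sin λ, sin φ).
The central angle between the endpoints is δ = arccos(p₁·p₂) ≈ 0.722 rad (41.4°). The total great-circle distance is δ·R ≈ 0.722 × 3440 ≈ 2484 nmi, so the target fraction is f = 500/2484 ≈ 0.201.
Interpolate at f ≈ 0.201 with slerp weights a = sin((1−f)δ)/sin δ ≈ 0.825, b = sin(fδ)/sin δ ≈ 0.219.
p = a·p₁ + b·p₂ ≈ (0.762, 0.315, 0.566); φ = arcsin(p_z) ≈ 34.47°, λ = atan2(p_y, p_x) ≈ 22.45°.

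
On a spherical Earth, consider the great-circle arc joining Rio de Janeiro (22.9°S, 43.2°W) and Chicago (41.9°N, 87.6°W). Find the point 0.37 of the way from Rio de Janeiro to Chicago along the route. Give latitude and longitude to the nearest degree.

≈ (2°N, 58°W)

Convert each endpoint to a unit vector on the sphere (x = cos φ cos λ, y = cos φ sin λ, z = sin φ).
The central angle between the endpoints is δ = arccos(p₁·p₂) ≈ 1.339 rad (76.7°).
Interpolate at f = 0.37 with slerp weights a = sin((1−f)δ)/sin δ ≈ 0.767, b = sin(fδ)/sin δ ≈ 0.488.
p = a·p₁ + b·p₂ ≈ (0.531, -0.847, 0.028); φ = arcsin(p_z) ≈ 1.58°, λ = atan2(p_y, p_x) ≈ -57.94°.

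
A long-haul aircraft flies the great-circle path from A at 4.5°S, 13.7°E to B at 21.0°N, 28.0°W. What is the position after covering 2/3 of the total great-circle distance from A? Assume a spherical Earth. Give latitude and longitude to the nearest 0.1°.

Convert each endpoint to a unit vector on the sphere (x = cos φ cos λ, y = cos φ sin λ, z = sin φ).
The central angle between the endpoints is δ = arccos(p₁·p₂) ≈ 0.841 rad (48.2°).
Interpolate at f = 2/3 with slerp weights a = sin((1−f)δ)/sin δ ≈ 0.371, b = sin(fδ)/sin δ ≈ 0.713.
p = a·p₁ + b·p₂ ≈ (0.948, -0.225, 0.227); φ = arcsin(p_z) ≈ 13.09°, λ = atan2(p_y, p_x) ≈ -13.36°.

≈ 13.1°N, 13.4°W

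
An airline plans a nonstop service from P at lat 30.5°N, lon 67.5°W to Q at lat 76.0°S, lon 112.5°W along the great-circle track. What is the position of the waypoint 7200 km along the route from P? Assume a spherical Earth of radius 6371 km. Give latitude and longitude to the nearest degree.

≈ lat 33°S, lon 79°W

Write both endpoints as unit vectors p₁, p₂ with components (cos φ cos λ, cos φ sin λ, sin φ).
The central angle between the endpoints is δ = arccos(p₁·p₂) ≈ 1.923 rad (110.2°). The total great-circle distance is δ·R ≈ 1.923 × 6371 ≈ 12252 km, so the target fraction is f = 7200/12252 ≈ 0.588.
Interpolate at f ≈ 0.588 with slerp weights a = sin((1−f)δ)/sin δ ≈ 0.759, b = sin(fδ)/sin δ ≈ 0.964.
p = a·p₁ + b·p₂ ≈ (0.161, -0.820, -0.550); φ = arcsin(p_z) ≈ -33.35°, λ = atan2(p_y, p_x) ≈ -78.88°.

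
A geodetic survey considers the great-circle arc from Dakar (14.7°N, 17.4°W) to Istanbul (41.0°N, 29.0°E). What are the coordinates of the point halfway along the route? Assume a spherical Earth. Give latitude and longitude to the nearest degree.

Write both endpoints as unit vectors p₁, p₂ with components (cos φ cos λ, cos φ sin λ, sin φ).
The central angle between the endpoints is δ = arccos(p₁·p₂) ≈ 0.837 rad (47.9°).
Interpolate at f = 1/2 with slerp weights a = sin((1−f)δ)/sin δ ≈ 0.547, b = sin(fδ)/sin δ ≈ 0.547.
p = a·p₁ + b·p₂ ≈ (0.866, 0.042, 0.498); φ = arcsin(p_z) ≈ 29.86°, λ = atan2(p_y, p_x) ≈ 2.77°.

≈ 30°N, 3°E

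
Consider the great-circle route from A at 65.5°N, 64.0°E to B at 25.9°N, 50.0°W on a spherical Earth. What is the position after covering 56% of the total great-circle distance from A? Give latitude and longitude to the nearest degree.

Convert each endpoint to a unit vector on the sphere (x = cos φ cos λ, y = cos φ sin λ, z = sin φ).
The central angle between the endpoints is δ = arccos(p₁·p₂) ≈ 1.323 rad (75.8°).
Interpolate at f = 0.56 with slerp weights a = sin((1−f)δ)/sin δ ≈ 0.567, b = sin(fδ)/sin δ ≈ 0.696.
p = a·p₁ + b·p₂ ≈ (0.506, -0.268, 0.820); φ = arcsin(p_z) ≈ 55.08°, λ = atan2(p_y, p_x) ≈ -27.96°.

≈ 55°N, 28°W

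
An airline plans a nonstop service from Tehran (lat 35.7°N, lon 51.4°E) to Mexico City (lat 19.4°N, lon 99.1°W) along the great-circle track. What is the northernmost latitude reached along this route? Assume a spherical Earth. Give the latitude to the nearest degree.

≈ 65°N

The great circle lies in the plane with unit normal n̂ = (p₁ × p₂)/|p₁ × p₂|.
Here n̂_z ≈ -0.428; the vertex latitude is φ_max = arccos|n̂_z| ≈ 64.7°.
Check via Clairaut: cos φ_max = |cos φ₁| · sin C = cos(35.7°)·sin(31.8°) ≈ 0.428, again giving ≈ 64.7°.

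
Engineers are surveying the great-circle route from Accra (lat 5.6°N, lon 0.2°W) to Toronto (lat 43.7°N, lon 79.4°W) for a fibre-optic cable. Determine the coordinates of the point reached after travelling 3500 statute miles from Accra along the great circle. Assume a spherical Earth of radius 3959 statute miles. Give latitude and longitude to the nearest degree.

Write both endpoints as unit vectors p₁, p₂ with components (cos φ cos λ, cos φ sin λ, sin φ).
The central angle between the endpoints is δ = arccos(p₁·p₂) ≈ 1.367 rad (78.3°). The total great-circle distance is δ·R ≈ 1.367 × 3959 ≈ 5413 mi, so the target fraction is f = 3500/5413 ≈ 0.647.
Interpolate at f ≈ 0.647 with slerp weights a = sin((1−f)δ)/sin δ ≈ 0.474, b = sin(fδ)/sin δ ≈ 0.790.
p = a·p₁ + b·p₂ ≈ (0.577, -0.563, 0.592); φ = arcsin(p_z) ≈ 36.29°, λ = atan2(p_y, p_x) ≈ -44.28°.

≈ lat 36°N, lon 44°W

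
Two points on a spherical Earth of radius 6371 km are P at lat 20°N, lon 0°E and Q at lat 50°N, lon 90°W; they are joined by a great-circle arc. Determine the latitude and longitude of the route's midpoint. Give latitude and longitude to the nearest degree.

≈ lat 44°N, lon 34°W

Write both endpoints as unit vectors p₁, p₂ with components (cos φ cos λ, cos φ sin λ, sin φ).
The central angle between the endpoints is δ = arccos(p₁·p₂) ≈ 1.306 rad (74.8°).
Interpolate at f = 1/2 with slerp weights a = sin((1−f)δ)/sin δ ≈ 0.629, b = sin(fδ)/sin δ ≈ 0.629.
p = a·p₁ + b·p₂ ≈ (0.591, -0.405, 0.697); φ = arcsin(p_z) ≈ 44.22°, λ = atan2(p_y, p_x) ≈ -34.37°.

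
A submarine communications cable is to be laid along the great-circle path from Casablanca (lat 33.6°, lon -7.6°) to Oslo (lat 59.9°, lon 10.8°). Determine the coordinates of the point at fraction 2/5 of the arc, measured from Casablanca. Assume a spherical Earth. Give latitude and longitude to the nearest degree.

≈ lat 44°, lon -2°

From cos δ = sin φ₁ sin φ₂ + cos φ₁ cos φ₂ cos Δλ, the central angle is δ ≈ 0.505 rad (28.9°).
Interpolate at f = 2/5 with slerp weights a = sin((1−f)δ)/sin δ ≈ 0.617, b = sin(fδ)/sin δ ≈ 0.415.
p = a·p₁ + b·p₂ ≈ (0.713, -0.029, 0.700); φ = arcsin(p_z) ≈ 44.43°, λ = atan2(p_y, p_x) ≈ -2.33°.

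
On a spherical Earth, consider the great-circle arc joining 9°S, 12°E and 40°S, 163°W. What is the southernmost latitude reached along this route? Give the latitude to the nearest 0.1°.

The great circle lies in the plane with unit normal n̂ = (p₁ × p₂)/|p₁ × p₂|.
Here n̂_z ≈ -0.087; the vertex latitude is φ_max = arccos|n̂_z| ≈ 85.0°.
Check via Clairaut: cos φ_max = |cos φ₁| · sin C = cos(9.0°)·sin(174.9°) ≈ 0.087, again giving ≈ 85.0°.

≈ 85.0°S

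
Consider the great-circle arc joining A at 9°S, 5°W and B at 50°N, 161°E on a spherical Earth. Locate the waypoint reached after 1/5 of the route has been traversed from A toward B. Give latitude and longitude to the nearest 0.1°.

≈ 17.7°N, 1.4°E

From cos δ = sin φ₁ sin φ₂ + cos φ₁ cos φ₂ cos Δλ, the central angle is δ ≈ 2.398 rad (137.4°).
Interpolate at f = 1/5 with slerp weights a = sin((1−f)δ)/sin δ ≈ 1.389, b = sin(fδ)/sin δ ≈ 0.681.
p = a·p₁ + b·p₂ ≈ (0.952, 0.023, 0.305); φ = arcsin(p_z) ≈ 17.74°, λ = atan2(p_y, p_x) ≈ 1.39°.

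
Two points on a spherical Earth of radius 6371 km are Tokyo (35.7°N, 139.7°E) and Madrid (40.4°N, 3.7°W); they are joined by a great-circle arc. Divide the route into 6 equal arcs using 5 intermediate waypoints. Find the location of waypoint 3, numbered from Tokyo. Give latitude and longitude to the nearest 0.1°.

≈ 68.0°N, 73.5°E

The haversine formula gives a central angle δ ≈ 1.689 rad (96.8°) between the endpoints.
Interpolate at f = 3/6 with slerp weights a = sin((1−f)δ)/sin δ ≈ 0.753, b = sin(fδ)/sin δ ≈ 0.753.
p = a·p₁ + b·p₂ ≈ (0.106, 0.359, 0.927); φ = arcsin(p_z) ≈ 68.05°, λ = atan2(p_y, p_x) ≈ 73.55°.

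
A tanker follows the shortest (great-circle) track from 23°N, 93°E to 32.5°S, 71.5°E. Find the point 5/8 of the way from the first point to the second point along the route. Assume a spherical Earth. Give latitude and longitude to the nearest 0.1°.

Write both endpoints as unit vectors p₁, p₂ with components (cos φ cos λ, cos φ sin λ, sin φ).
The central angle between the endpoints is δ = arccos(p₁·p₂) ≈ 1.033 rad (59.2°).
Interpolate at f = 5/8 with slerp weights a = sin((1−f)δ)/sin δ ≈ 0.440, b = sin(fδ)/sin δ ≈ 0.701.
p = a·p₁ + b·p₂ ≈ (0.166, 0.965, -0.205); φ = arcsin(p_z) ≈ -11.80°, λ = atan2(p_y, p_x) ≈ 80.22°.

≈ 11.8°S, 80.2°E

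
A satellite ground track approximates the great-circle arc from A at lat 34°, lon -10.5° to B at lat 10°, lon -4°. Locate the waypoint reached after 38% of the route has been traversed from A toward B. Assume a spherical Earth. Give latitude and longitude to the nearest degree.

Write both endpoints as unit vectors p₁, p₂ with components (cos φ cos λ, cos φ sin λ, sin φ).
The central angle between the endpoints is δ = arccos(p₁·p₂) ≈ 0.432 rad (24.7°).
Interpolate at f = 0.38 with slerp weights a = sin((1−f)δ)/sin δ ≈ 0.632, b = sin(fδ)/sin δ ≈ 0.390.
p = a·p₁ + b·p₂ ≈ (0.899, -0.122, 0.421); φ = arcsin(p_z) ≈ 24.91°, λ = atan2(p_y, p_x) ≈ -7.75°.

≈ lat 25°, lon -8°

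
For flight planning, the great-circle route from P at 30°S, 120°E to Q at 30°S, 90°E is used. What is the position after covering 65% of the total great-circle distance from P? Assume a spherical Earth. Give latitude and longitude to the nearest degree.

≈ 31°S, 100°E

Convert each endpoint to a unit vector on the sphere (x = cos φ cos λ, y = cos φ sin λ, z = sin φ).
The central angle between the endpoints is δ = arccos(p₁·p₂) ≈ 0.452 rad (25.9°).
Interpolate at f = 0.65 with slerp weights a = sin((1−f)δ)/sin δ ≈ 0.361, b = sin(fδ)/sin δ ≈ 0.663.
p = a·p₁ + b·p₂ ≈ (-0.156, 0.845, -0.512); φ = arcsin(p_z) ≈ -30.79°, λ = atan2(p_y, p_x) ≈ 100.48°.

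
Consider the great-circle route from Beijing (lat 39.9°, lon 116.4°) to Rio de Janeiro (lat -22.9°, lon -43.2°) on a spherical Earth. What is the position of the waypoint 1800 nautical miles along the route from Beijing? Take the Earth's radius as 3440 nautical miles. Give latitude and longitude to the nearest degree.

The haversine formula gives a central angle δ ≈ 2.719 rad (155.8°) between the endpoints. The total great-circle distance is δ·R ≈ 2.719 × 3440 ≈ 9353 nmi, so the target fraction is f = 1800/9353 ≈ 0.192.
Interpolate at f ≈ 0.192 with slerp weights a = sin((1−f)δ)/sin δ ≈ 1.977, b = sin(fδ)/sin δ ≈ 1.218.
p = a·p₁ + b·p₂ ≈ (0.144, 0.590, 0.794); φ = arcsin(p_z) ≈ 52.58°, λ = atan2(p_y, p_x) ≈ 76.33°.

≈ lat 53°, lon 76°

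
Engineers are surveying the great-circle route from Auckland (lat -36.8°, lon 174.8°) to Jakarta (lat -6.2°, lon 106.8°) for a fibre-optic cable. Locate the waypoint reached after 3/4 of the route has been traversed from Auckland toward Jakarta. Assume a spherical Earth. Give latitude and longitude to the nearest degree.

From cos δ = sin φ₁ sin φ₂ + cos φ₁ cos φ₂ cos Δλ, the central angle is δ ≈ 1.199 rad (68.7°).
Interpolate at f = 3/4 with slerp weights a = sin((1−f)δ)/sin δ ≈ 0.317, b = sin(fδ)/sin δ ≈ 0.840.
p = a·p₁ + b·p₂ ≈ (-0.494, 0.823, -0.281); φ = arcsin(p_z) ≈ -16.30°, λ = atan2(p_y, p_x) ≈ 120.99°.

≈ lat -16°, lon 121°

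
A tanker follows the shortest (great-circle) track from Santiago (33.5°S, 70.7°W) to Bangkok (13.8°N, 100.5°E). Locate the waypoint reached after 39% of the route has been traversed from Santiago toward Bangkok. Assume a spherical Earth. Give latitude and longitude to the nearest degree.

Write both endpoints as unit vectors p₁, p₂ with components (cos φ cos λ, cos φ sin λ, sin φ).
The central angle between the endpoints is δ = arccos(p₁·p₂) ≈ 2.771 rad (158.7°).
Interpolate at f = 0.39 with slerp weights a = sin((1−f)δ)/sin δ ≈ 2.738, b = sin(fδ)/sin δ ≈ 2.433.
p = a·p₁ + b·p₂ ≈ (0.324, 0.168, -0.931); φ = arcsin(p_z) ≈ -68.59°, λ = atan2(p_y, p_x) ≈ 27.41°.

≈ 69°S, 27°E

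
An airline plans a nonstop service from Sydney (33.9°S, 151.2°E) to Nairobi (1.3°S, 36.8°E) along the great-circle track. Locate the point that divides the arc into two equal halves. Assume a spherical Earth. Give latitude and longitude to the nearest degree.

The haversine formula gives a central angle δ ≈ 1.907 rad (109.3°) between the endpoints.
Interpolate at f = 1/2 with slerp weights a = sin((1−f)δ)/sin δ ≈ 0.864, b = sin(fδ)/sin δ ≈ 0.864.
p = a·p₁ + b·p₂ ≈ (0.063, 0.863, -0.501); φ = arcsin(p_z) ≈ -30.10°, λ = atan2(p_y, p_x) ≈ 85.81°.

≈ 30°S, 86°E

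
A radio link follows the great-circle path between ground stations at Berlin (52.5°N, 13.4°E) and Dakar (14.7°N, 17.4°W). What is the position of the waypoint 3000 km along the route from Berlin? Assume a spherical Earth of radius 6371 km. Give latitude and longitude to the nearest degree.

≈ 31°N, 8°W

Convert each endpoint to a unit vector on the sphere (x = cos φ cos λ, y = cos φ sin λ, z = sin φ).
The central angle between the endpoints is δ = arccos(p₁·p₂) ≈ 0.785 rad (45.0°). The total great-circle distance is δ·R ≈ 0.785 × 6371 ≈ 5004 km, so the target fraction is f = 3000/5004 ≈ 0.600.
Interpolate at f ≈ 0.600 with slerp weights a = sin((1−f)δ)/sin δ ≈ 0.437, b = sin(fδ)/sin δ ≈ 0.642.
p = a·p₁ + b·p₂ ≈ (0.851, -0.124, 0.510); φ = arcsin(p_z) ≈ 30.66°, λ = atan2(p_y, p_x) ≈ -8.28°.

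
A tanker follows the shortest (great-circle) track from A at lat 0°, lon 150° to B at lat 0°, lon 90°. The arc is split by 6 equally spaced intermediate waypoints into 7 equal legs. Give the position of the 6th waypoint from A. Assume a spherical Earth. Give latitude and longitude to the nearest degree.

≈ lat 0°, lon 99°

The haversine formula gives a central angle δ ≈ 1.047 rad (60.0°) between the endpoints.
Interpolate at f = 6/7 with slerp weights a = sin((1−f)δ)/sin δ ≈ 0.172, b = sin(fδ)/sin δ ≈ 0.903.
p = a·p₁ + b·p₂ ≈ (-0.149, 0.989, 0.000); φ = arcsin(p_z) ≈ 0.00°, λ = atan2(p_y, p_x) ≈ 98.57°.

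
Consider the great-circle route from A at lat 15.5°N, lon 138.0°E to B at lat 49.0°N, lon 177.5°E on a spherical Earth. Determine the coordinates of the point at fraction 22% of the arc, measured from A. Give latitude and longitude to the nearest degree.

Convert each endpoint to a unit vector on the sphere (x = cos φ cos λ, y = cos φ sin λ, z = sin φ).
The central angle between the endpoints is δ = arccos(p₁·p₂) ≈ 0.810 rad (46.4°).
Interpolate at f = 0.22 with slerp weights a = sin((1−f)δ)/sin δ ≈ 0.815, b = sin(fδ)/sin δ ≈ 0.245.
p = a·p₁ + b·p₂ ≈ (-0.744, 0.533, 0.403); φ = arcsin(p_z) ≈ 23.74°, λ = atan2(p_y, p_x) ≈ 144.41°.

≈ lat 24°N, lon 144°E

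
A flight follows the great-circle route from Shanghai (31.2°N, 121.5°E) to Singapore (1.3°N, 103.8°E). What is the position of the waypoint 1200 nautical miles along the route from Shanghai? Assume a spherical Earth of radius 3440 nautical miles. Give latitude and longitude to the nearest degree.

≈ 14°N, 111°E

From cos δ = sin φ₁ sin φ₂ + cos φ₁ cos φ₂ cos Δλ, the central angle is δ ≈ 0.598 rad (34.3°). The total great-circle distance is δ·R ≈ 0.598 × 3440 ≈ 2057 nmi, so the target fraction is f = 1200/2057 ≈ 0.583.
Interpolate at f ≈ 0.583 with slerp weights a = sin((1−f)δ)/sin δ ≈ 0.438, b = sin(fδ)/sin δ ≈ 0.607.
p = a·p₁ + b·p₂ ≈ (-0.341, 0.909, 0.241); φ = arcsin(p_z) ≈ 13.93°, λ = atan2(p_y, p_x) ≈ 110.54°.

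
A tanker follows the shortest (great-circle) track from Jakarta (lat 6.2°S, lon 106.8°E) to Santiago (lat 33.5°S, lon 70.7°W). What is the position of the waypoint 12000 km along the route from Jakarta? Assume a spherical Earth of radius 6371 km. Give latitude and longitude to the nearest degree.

Convert each endpoint to a unit vector on the sphere (x = cos φ cos λ, y = cos φ sin λ, z = sin φ).
The central angle between the endpoints is δ = arccos(p₁·p₂) ≈ 2.447 rad (140.2°). The total great-circle distance is δ·R ≈ 2.447 × 6371 ≈ 15593 km, so the target fraction is f = 12000/15593 ≈ 0.770.
Interpolate at f ≈ 0.770 with slerp weights a = sin((1−f)δ)/sin δ ≈ 0.836, b = sin(fδ)/sin δ ≈ 1.487.
p = a·p₁ + b·p₂ ≈ (0.170, -0.375, -0.911); φ = arcsin(p_z) ≈ -65.67°, λ = atan2(p_y, p_x) ≈ -65.66°.

≈ lat 66°S, lon 66°W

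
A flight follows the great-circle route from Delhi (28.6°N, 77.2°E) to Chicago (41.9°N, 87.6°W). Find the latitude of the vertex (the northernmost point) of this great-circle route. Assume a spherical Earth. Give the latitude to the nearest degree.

≈ 80°N

The great circle lies in the plane with unit normal n̂ = (p₁ × p₂)/|p₁ × p₂|.
Here n̂_z ≈ -0.180; the vertex latitude is φ_max = arccos|n̂_z| ≈ 79.6°.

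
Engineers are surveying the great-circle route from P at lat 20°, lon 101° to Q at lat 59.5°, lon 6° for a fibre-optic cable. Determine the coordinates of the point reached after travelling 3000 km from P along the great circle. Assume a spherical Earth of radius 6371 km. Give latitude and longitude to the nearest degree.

Write both endpoints as unit vectors p₁, p₂ with components (cos φ cos λ, cos φ sin λ, sin φ).
The central angle between the endpoints is δ = arccos(p₁·p₂) ≈ 1.315 rad (75.3°). The total great-circle distance is δ·R ≈ 1.315 × 6371 ≈ 8377 km, so the target fraction is f = 3000/8377 ≈ 0.358.
Interpolate at f ≈ 0.358 with slerp weights a = sin((1−f)δ)/sin δ ≈ 0.772, b = sin(fδ)/sin δ ≈ 0.469.
p = a·p₁ + b·p₂ ≈ (0.098, 0.737, 0.668); φ = arcsin(p_z) ≈ 41.93°, λ = atan2(p_y, p_x) ≈ 82.41°.

≈ lat 42°, lon 82°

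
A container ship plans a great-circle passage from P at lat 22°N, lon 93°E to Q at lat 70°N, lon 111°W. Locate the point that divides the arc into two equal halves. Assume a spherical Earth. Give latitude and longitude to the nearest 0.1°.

Write both endpoints as unit vectors p₁, p₂ with components (cos φ cos λ, cos φ sin λ, sin φ).
The central angle between the endpoints is δ = arccos(p₁·p₂) ≈ 1.508 rad (86.4°).
Interpolate at f = 1/2 with slerp weights a = sin((1−f)δ)/sin δ ≈ 0.686, b = sin(fδ)/sin δ ≈ 0.686.
p = a·p₁ + b·p₂ ≈ (-0.117, 0.416, 0.902); φ = arcsin(p_z) ≈ 64.38°, λ = atan2(p_y, p_x) ≈ 105.75°.

≈ lat 64.4°N, lon 105.8°E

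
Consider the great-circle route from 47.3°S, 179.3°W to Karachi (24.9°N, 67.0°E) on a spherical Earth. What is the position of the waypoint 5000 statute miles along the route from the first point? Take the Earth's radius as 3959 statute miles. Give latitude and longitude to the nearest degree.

Convert each endpoint to a unit vector on the sphere (x = cos φ cos λ, y = cos φ sin λ, z = sin φ).
The central angle between the endpoints is δ = arccos(p₁·p₂) ≈ 2.161 rad (123.8°). The total great-circle distance is δ·R ≈ 2.161 × 3959 ≈ 8556 mi, so the target fraction is f = 5000/8556 ≈ 0.584.
Interpolate at f ≈ 0.584 with slerp weights a = sin((1−f)δ)/sin δ ≈ 0.942, b = sin(fδ)/sin δ ≈ 1.147.
p = a·p₁ + b·p₂ ≈ (-0.232, 0.950, -0.209); φ = arcsin(p_z) ≈ -12.06°, λ = atan2(p_y, p_x) ≈ 103.72°.

≈ 12°S, 104°E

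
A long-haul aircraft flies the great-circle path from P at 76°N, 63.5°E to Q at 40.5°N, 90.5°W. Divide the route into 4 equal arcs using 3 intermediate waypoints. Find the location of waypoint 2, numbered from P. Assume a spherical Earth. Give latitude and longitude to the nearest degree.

≈ 71°N, 79°W

Convert each endpoint to a unit vector on the sphere (x = cos φ cos λ, y = cos φ sin λ, z = sin φ).
The central angle between the endpoints is δ = arccos(p₁·p₂) ≈ 1.087 rad (62.3°).
Interpolate at f = 2/4 with slerp weights a = sin((1−f)δ)/sin δ ≈ 0.584, b = sin(fδ)/sin δ ≈ 0.584.
p = a·p₁ + b·p₂ ≈ (0.059, -0.318, 0.946); φ = arcsin(p_z) ≈ 71.14°, λ = atan2(p_y, p_x) ≈ -79.45°.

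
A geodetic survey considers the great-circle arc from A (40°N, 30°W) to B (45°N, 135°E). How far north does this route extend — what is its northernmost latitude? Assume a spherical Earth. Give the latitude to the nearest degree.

The great circle lies in the plane with unit normal n̂ = (p₁ × p₂)/|p₁ × p₂|.
Here n̂_z ≈ +0.141; the vertex latitude is φ_max = arccos|n̂_z| ≈ 81.9°.
Check via Clairaut: cos φ_max = |cos φ₁| · sin C = cos(40.0°)·sin(10.6°) ≈ 0.141, again giving ≈ 81.9°.

≈ 82°N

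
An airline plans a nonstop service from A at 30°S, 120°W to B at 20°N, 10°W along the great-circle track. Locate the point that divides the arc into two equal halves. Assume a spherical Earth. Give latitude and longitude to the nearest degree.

From cos δ = sin φ₁ sin φ₂ + cos φ₁ cos φ₂ cos Δλ, the central angle is δ ≈ 2.037 rad (116.7°).
Interpolate at f = 1/2 with slerp weights a = sin((1−f)δ)/sin δ ≈ 0.953, b = sin(fδ)/sin δ ≈ 0.953.
p = a·p₁ + b·p₂ ≈ (0.469, -0.870, -0.151); φ = arcsin(p_z) ≈ -8.66°, λ = atan2(p_y, p_x) ≈ -61.67°.

≈ 9°S, 62°W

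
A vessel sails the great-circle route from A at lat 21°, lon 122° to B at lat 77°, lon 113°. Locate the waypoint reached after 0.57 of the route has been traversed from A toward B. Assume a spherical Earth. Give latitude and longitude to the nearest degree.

Write both endpoints as unit vectors p₁, p₂ with components (cos φ cos λ, cos φ sin λ, sin φ).
The central angle between the endpoints is δ = arccos(p₁·p₂) ≈ 0.980 rad (56.2°).
Interpolate at f = 0.57 with slerp weights a = sin((1−f)δ)/sin δ ≈ 0.493, b = sin(fδ)/sin δ ≈ 0.638.
p = a·p₁ + b·p₂ ≈ (-0.300, 0.522, 0.798); φ = arcsin(p_z) ≈ 52.98°, λ = atan2(p_y, p_x) ≈ 119.86°.

≈ lat 53°, lon 120°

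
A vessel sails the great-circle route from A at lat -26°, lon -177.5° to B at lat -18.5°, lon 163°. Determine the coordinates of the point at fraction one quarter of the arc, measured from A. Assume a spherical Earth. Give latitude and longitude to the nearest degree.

≈ lat -24°, lon 177°

Convert each endpoint to a unit vector on the sphere (x = cos φ cos λ, y = cos φ sin λ, z = sin φ).
The central angle between the endpoints is δ = arccos(p₁·p₂) ≈ 0.341 rad (19.5°).
Interpolate at f = 1/4 with slerp weights a = sin((1−f)δ)/sin δ ≈ 0.756, b = sin(fδ)/sin δ ≈ 0.255.
p = a·p₁ + b·p₂ ≈ (-0.910, 0.041, -0.412); φ = arcsin(p_z) ≈ -24.35°, λ = atan2(p_y, p_x) ≈ 177.42°.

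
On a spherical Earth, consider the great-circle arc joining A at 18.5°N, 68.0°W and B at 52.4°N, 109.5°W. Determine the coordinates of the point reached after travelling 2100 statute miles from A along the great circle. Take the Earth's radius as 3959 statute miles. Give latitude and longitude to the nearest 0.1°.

Write both endpoints as unit vectors p₁, p₂ with components (cos φ cos λ, cos φ sin λ, sin φ).
The central angle between the endpoints is δ = arccos(p₁·p₂) ≈ 0.817 rad (46.8°). The total great-circle distance is δ·R ≈ 0.817 × 3959 ≈ 3233 mi, so the target fraction is f = 2100/3233 ≈ 0.650.
Interpolate at f ≈ 0.650 with slerp weights a = sin((1−f)δ)/sin δ ≈ 0.387, b = sin(fδ)/sin δ ≈ 0.694.
p = a·p₁ + b·p₂ ≈ (-0.004, -0.740, 0.673); φ = arcsin(p_z) ≈ 42.29°, λ = atan2(p_y, p_x) ≈ -90.30°.

≈ 42.3°N, 90.3°W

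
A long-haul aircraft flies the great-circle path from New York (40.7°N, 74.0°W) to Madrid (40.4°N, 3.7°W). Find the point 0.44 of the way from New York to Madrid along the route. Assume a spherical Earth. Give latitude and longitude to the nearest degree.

≈ 46°N, 43°W

Convert each endpoint to a unit vector on the sphere (x = cos φ cos λ, y = cos φ sin λ, z = sin φ).
The central angle between the endpoints is δ = arccos(p₁·p₂) ≈ 0.906 rad (51.9°).
Interpolate at f = 0.44 with slerp weights a = sin((1−f)δ)/sin δ ≈ 0.617, b = sin(fδ)/sin δ ≈ 0.493.
p = a·p₁ + b·p₂ ≈ (0.504, -0.474, 0.722); φ = arcsin(p_z) ≈ 46.23°, λ = atan2(p_y, p_x) ≈ -43.26°.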